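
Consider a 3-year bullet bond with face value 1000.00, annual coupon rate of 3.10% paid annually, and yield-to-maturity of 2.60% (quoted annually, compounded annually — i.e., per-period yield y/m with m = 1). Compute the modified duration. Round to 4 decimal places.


Answer: Modified duration = 2.8376

Derivation:
Coupon per period c = face * coupon_rate / m = 31.000000
Periods per year m = 1; per-period yield y/m = 0.026000
Number of cashflows N = 3
Cashflows (t years, CF_t, discount factor 1/(1+y/m)^(m*t), PV):
  t = 1.0000: CF_t = 31.000000, DF = 0.974659, PV = 30.214425
  t = 2.0000: CF_t = 31.000000, DF = 0.949960, PV = 29.448757
  t = 3.0000: CF_t = 1031.000000, DF = 0.925887, PV = 954.589346
Price P = sum_t PV_t = 1014.252528
First compute Macaulay numerator sum_t t * PV_t:
  t * PV_t at t = 1.0000: 30.214425
  t * PV_t at t = 2.0000: 58.897515
  t * PV_t at t = 3.0000: 2863.768038
Macaulay duration D = 2952.879977 / 1014.252528 = 2.911385
Modified duration = D / (1 + y/m) = 2.911385 / (1 + 0.026000) = 2.837608


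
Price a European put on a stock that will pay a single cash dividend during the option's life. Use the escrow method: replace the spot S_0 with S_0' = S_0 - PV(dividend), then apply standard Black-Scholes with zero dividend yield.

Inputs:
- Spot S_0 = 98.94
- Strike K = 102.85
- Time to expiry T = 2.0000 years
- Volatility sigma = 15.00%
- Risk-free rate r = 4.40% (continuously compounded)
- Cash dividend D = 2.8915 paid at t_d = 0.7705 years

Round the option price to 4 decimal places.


PV(D) = D * exp(-r * t_d) = 2.8915 * 0.96666623 = 2.79511541
S_0' = S_0 - PV(D) = 98.9400 - 2.79511541 = 96.14488459
d1 = (ln(S_0'/K) + (r + sigma^2/2)*T) / (sigma*sqrt(T)) = 0.20310300
d2 = d1 - sigma*sqrt(T) = -0.00902904
exp(-rT) = 0.91576088
N(-d1) = 0.41952726; N(-d2) = 0.50360202
P = K * exp(-rT) * N(-d2) - S_0' * N(-d1) = 102.8500 * 0.91576088 * 0.50360202 - 96.14488459 * 0.41952726 = 7.0969

Answer: Price = 7.0969


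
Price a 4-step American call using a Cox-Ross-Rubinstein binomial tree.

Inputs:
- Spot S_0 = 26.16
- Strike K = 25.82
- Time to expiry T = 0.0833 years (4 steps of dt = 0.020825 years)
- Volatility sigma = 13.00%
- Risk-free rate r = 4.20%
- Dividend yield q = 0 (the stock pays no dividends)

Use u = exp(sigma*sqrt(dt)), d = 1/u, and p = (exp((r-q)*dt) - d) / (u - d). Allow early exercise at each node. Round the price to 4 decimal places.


Answer: Price = V(0,0) = 0.6569

Derivation:
dt = T/N = 0.020825
u = exp(sigma*sqrt(dt)) = 1.018937; d = 1/u = 0.981415
p = (exp((r-q)*dt) - d) / (u - d) = 0.518630
Discount per step: exp(-r*dt) = 0.999126
Stock lattice S(k, i) with i counting down-moves:
  k=0: S(0,0) = 26.1600
  k=1: S(1,0) = 26.6554; S(1,1) = 25.6738
  k=2: S(2,0) = 27.1602; S(2,1) = 26.1600; S(2,2) = 25.1967
  k=3: S(3,0) = 27.6745; S(3,1) = 26.6554; S(3,2) = 25.6738; S(3,3) = 24.7284
  k=4: S(4,0) = 28.1986; S(4,1) = 27.1602; S(4,2) = 26.1600; S(4,3) = 25.1967; S(4,4) = 24.2688
Terminal payoffs V(N, i) = max(S_T - K, 0):
  V(4,0) = 2.378592; V(4,1) = 1.340176; V(4,2) = 0.340000; V(4,3) = 0.000000; V(4,4) = 0.000000
Backward induction: V(k, i) = exp(-r*dt) * [p * V(k+1, i) + (1-p) * V(k+1, i+1)]; then take max(V_cont, immediate exercise) for American.
  V(3,0) = exp(-r*dt) * [p*2.378592 + (1-p)*1.340176] = 1.877088; exercise = 1.854514; V(3,0) = max -> 1.877088
  V(3,1) = exp(-r*dt) * [p*1.340176 + (1-p)*0.340000] = 0.857971; exercise = 0.835397; V(3,1) = max -> 0.857971
  V(3,2) = exp(-r*dt) * [p*0.340000 + (1-p)*0.000000] = 0.176180; exercise = 0.000000; V(3,2) = max -> 0.176180
  V(3,3) = exp(-r*dt) * [p*0.000000 + (1-p)*0.000000] = 0.000000; exercise = 0.000000; V(3,3) = max -> 0.000000
  V(2,0) = exp(-r*dt) * [p*1.877088 + (1-p)*0.857971] = 1.385304; exercise = 1.340176; V(2,0) = max -> 1.385304
  V(2,1) = exp(-r*dt) * [p*0.857971 + (1-p)*0.176180] = 0.529314; exercise = 0.340000; V(2,1) = max -> 0.529314
  V(2,2) = exp(-r*dt) * [p*0.176180 + (1-p)*0.000000] = 0.091292; exercise = 0.000000; V(2,2) = max -> 0.091292
  V(1,0) = exp(-r*dt) * [p*1.385304 + (1-p)*0.529314] = 0.972405; exercise = 0.835397; V(1,0) = max -> 0.972405
  V(1,1) = exp(-r*dt) * [p*0.529314 + (1-p)*0.091292] = 0.318186; exercise = 0.000000; V(1,1) = max -> 0.318186
  V(0,0) = exp(-r*dt) * [p*0.972405 + (1-p)*0.318186] = 0.656909; exercise = 0.340000; V(0,0) = max -> 0.656909


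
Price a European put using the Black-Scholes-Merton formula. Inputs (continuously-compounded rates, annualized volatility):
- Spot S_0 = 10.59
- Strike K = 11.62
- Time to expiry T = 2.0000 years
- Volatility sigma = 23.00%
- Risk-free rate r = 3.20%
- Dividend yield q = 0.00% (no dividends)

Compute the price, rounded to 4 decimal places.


d1 = (ln(S/K) + (r - q + 0.5*sigma^2) * T) / (sigma * sqrt(T)) = 0.07403841
d2 = d1 - sigma * sqrt(T) = -0.25123071
exp(-rT) = 0.93800500; exp(-qT) = 1.00000000
P = K * exp(-rT) * N(-d2) - S_0 * exp(-qT) * N(-d1)
N(-d1) = 0.47048991; N(-d2) = 0.59918213
P = 11.6200 * 0.93800500 * 0.59918213 - 10.5900 * 1.00000000 * 0.47048991 = 1.5484

Answer: Price = 1.5484


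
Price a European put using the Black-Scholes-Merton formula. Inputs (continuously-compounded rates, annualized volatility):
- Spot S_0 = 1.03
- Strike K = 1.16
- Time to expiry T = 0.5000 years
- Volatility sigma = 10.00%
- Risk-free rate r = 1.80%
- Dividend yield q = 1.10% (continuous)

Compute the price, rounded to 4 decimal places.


d1 = (ln(S/K) + (r - q + 0.5*sigma^2) * T) / (sigma * sqrt(T)) = -1.59609844
d2 = d1 - sigma * sqrt(T) = -1.66680912
exp(-rT) = 0.99104038; exp(-qT) = 0.99451510
P = K * exp(-rT) * N(-d2) - S_0 * exp(-qT) * N(-d1)
N(-d1) = 0.94476659; N(-d2) = 0.95222382
P = 1.1600 * 0.99104038 * 0.95222382 - 1.0300 * 0.99451510 * 0.94476659 = 0.1269

Answer: Price = 0.1269


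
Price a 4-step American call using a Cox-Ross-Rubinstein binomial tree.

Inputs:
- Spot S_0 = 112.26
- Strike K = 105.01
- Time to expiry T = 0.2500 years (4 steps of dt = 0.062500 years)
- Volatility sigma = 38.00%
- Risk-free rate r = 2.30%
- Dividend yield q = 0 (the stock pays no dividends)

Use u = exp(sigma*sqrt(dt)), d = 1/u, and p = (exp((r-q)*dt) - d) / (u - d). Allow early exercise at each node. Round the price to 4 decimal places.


Answer: Price = V(0,0) = 13.0672

Derivation:
dt = T/N = 0.062500
u = exp(sigma*sqrt(dt)) = 1.099659; d = 1/u = 0.909373
p = (exp((r-q)*dt) - d) / (u - d) = 0.483828
Discount per step: exp(-r*dt) = 0.998564
Stock lattice S(k, i) with i counting down-moves:
  k=0: S(0,0) = 112.2600
  k=1: S(1,0) = 123.4477; S(1,1) = 102.0862
  k=2: S(2,0) = 135.7504; S(2,1) = 112.2600; S(2,2) = 92.8344
  k=3: S(3,0) = 149.2791; S(3,1) = 123.4477; S(3,2) = 102.0862; S(3,3) = 84.4211
  k=4: S(4,0) = 164.1561; S(4,1) = 135.7504; S(4,2) = 112.2600; S(4,3) = 92.8344; S(4,4) = 76.7703
Terminal payoffs V(N, i) = max(S_T - K, 0):
  V(4,0) = 59.146068; V(4,1) = 30.740360; V(4,2) = 7.250000; V(4,3) = 0.000000; V(4,4) = 0.000000
Backward induction: V(k, i) = exp(-r*dt) * [p * V(k+1, i) + (1-p) * V(k+1, i+1)]; then take max(V_cont, immediate exercise) for American.
  V(3,0) = exp(-r*dt) * [p*59.146068 + (1-p)*30.740360] = 44.419929; exercise = 44.269085; V(3,0) = max -> 44.419929
  V(3,1) = exp(-r*dt) * [p*30.740360 + (1-p)*7.250000] = 18.588547; exercise = 18.437703; V(3,1) = max -> 18.588547
  V(3,2) = exp(-r*dt) * [p*7.250000 + (1-p)*0.000000] = 3.502712; exercise = 0.000000; V(3,2) = max -> 3.502712
  V(3,3) = exp(-r*dt) * [p*0.000000 + (1-p)*0.000000] = 0.000000; exercise = 0.000000; V(3,3) = max -> 0.000000
  V(2,0) = exp(-r*dt) * [p*44.419929 + (1-p)*18.588547] = 31.041830; exercise = 30.740360; V(2,0) = max -> 31.041830
  V(2,1) = exp(-r*dt) * [p*18.588547 + (1-p)*3.502712] = 10.786140; exercise = 7.250000; V(2,1) = max -> 10.786140
  V(2,2) = exp(-r*dt) * [p*3.502712 + (1-p)*0.000000] = 1.692275; exercise = 0.000000; V(2,2) = max -> 1.692275
  V(1,0) = exp(-r*dt) * [p*31.041830 + (1-p)*10.786140] = 20.556832; exercise = 18.437703; V(1,0) = max -> 20.556832
  V(1,1) = exp(-r*dt) * [p*10.786140 + (1-p)*1.692275] = 6.083388; exercise = 0.000000; V(1,1) = max -> 6.083388
  V(0,0) = exp(-r*dt) * [p*20.556832 + (1-p)*6.083388] = 13.067243; exercise = 7.250000; V(0,0) = max -> 13.067243


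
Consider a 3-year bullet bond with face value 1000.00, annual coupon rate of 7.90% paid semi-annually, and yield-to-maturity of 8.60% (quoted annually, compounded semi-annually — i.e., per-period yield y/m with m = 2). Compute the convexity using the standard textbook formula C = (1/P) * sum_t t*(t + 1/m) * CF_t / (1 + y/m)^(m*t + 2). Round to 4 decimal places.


Answer: Convexity = 8.4853

Derivation:
Coupon per period c = face * coupon_rate / m = 39.500000
Periods per year m = 2; per-period yield y/m = 0.043000
Number of cashflows N = 6
Cashflows (t years, CF_t, discount factor 1/(1+y/m)^(m*t), PV):
  t = 0.5000: CF_t = 39.500000, DF = 0.958773, PV = 37.871524
  t = 1.0000: CF_t = 39.500000, DF = 0.919245, PV = 36.310186
  t = 1.5000: CF_t = 39.500000, DF = 0.881347, PV = 34.813218
  t = 2.0000: CF_t = 39.500000, DF = 0.845012, PV = 33.377966
  t = 2.5000: CF_t = 39.500000, DF = 0.810174, PV = 32.001885
  t = 3.0000: CF_t = 1039.500000, DF = 0.776773, PV = 807.455586
Price P = sum_t PV_t = 981.830365
Convexity numerator sum_t t*(t + 1/m) * CF_t / (1+y/m)^(m*t + 2):
  t = 0.5000: term = 17.406609
  t = 1.0000: term = 50.066948
  t = 1.5000: term = 96.005654
  t = 2.0000: term = 153.412677
  t = 2.5000: term = 220.631847
  t = 3.0000: term = 7793.621770
Convexity = (1/P) * sum = 8331.145505 / 981.830365 = 8.485321


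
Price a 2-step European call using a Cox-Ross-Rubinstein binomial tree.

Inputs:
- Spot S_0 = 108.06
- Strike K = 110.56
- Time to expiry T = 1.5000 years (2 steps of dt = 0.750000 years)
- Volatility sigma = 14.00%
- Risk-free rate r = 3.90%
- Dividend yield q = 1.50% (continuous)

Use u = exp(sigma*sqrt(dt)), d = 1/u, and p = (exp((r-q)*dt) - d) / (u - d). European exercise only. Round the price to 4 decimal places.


dt = T/N = 0.750000
u = exp(sigma*sqrt(dt)) = 1.128900; d = 1/u = 0.885818
p = (exp((r-q)*dt) - d) / (u - d) = 0.544446
Discount per step: exp(-r*dt) = 0.971174
Stock lattice S(k, i) with i counting down-moves:
  k=0: S(0,0) = 108.0600
  k=1: S(1,0) = 121.9889; S(1,1) = 95.7215
  k=2: S(2,0) = 137.7133; S(2,1) = 108.0600; S(2,2) = 84.7919
Terminal payoffs V(N, i) = max(S_T - K, 0):
  V(2,0) = 27.153266; V(2,1) = 0.000000; V(2,2) = 0.000000
Backward induction: V(k, i) = exp(-r*dt) * [p * V(k+1, i) + (1-p) * V(k+1, i+1)].
  V(1,0) = exp(-r*dt) * [p*27.153266 + (1-p)*0.000000] = 14.357329
  V(1,1) = exp(-r*dt) * [p*0.000000 + (1-p)*0.000000] = 0.000000
  V(0,0) = exp(-r*dt) * [p*14.357329 + (1-p)*0.000000] = 7.591458

Answer: Price = V(0,0) = 7.5915


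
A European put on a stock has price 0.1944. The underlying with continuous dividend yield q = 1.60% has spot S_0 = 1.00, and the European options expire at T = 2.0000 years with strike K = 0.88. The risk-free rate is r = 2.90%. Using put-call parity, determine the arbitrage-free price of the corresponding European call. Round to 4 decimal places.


Answer: Call price = 0.3325

Derivation:
Put-call parity: C - P = S_0 * exp(-qT) - K * exp(-rT).
S_0 * exp(-qT) = 1.0000 * 0.96850658 = 0.96850658
K * exp(-rT) = 0.8800 * 0.94364995 = 0.83041195
C = P + S*exp(-qT) - K*exp(-rT)
C = 0.1944 + 0.96850658 - 0.83041195 = 0.3325


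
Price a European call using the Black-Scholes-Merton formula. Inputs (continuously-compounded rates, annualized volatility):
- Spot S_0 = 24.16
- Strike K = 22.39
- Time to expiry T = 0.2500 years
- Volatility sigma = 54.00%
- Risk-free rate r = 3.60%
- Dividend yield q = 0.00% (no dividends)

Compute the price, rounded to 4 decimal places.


d1 = (ln(S/K) + (r - q + 0.5*sigma^2) * T) / (sigma * sqrt(T)) = 0.45012571
d2 = d1 - sigma * sqrt(T) = 0.18012571
exp(-rT) = 0.99104038; exp(-qT) = 1.00000000
C = S_0 * exp(-qT) * N(d1) - K * exp(-rT) * N(d2)
N(d1) = 0.67369010; N(d2) = 0.57147306
C = 24.1600 * 1.00000000 * 0.67369010 - 22.3900 * 0.99104038 * 0.57147306 = 3.5957

Answer: Price = 3.5957


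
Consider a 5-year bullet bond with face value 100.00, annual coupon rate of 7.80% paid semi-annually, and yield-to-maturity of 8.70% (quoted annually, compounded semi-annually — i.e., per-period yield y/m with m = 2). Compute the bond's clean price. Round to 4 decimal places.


Coupon per period c = face * coupon_rate / m = 3.900000
Periods per year m = 2; per-period yield y/m = 0.043500
Number of cashflows N = 10
Cashflows (t years, CF_t, discount factor 1/(1+y/m)^(m*t), PV):
  t = 0.5000: CF_t = 3.900000, DF = 0.958313, PV = 3.737422
  t = 1.0000: CF_t = 3.900000, DF = 0.918365, PV = 3.581622
  t = 1.5000: CF_t = 3.900000, DF = 0.880081, PV = 3.432316
  t = 2.0000: CF_t = 3.900000, DF = 0.843393, PV = 3.289234
  t = 2.5000: CF_t = 3.900000, DF = 0.808235, PV = 3.152117
  t = 3.0000: CF_t = 3.900000, DF = 0.774543, PV = 3.020716
  t = 3.5000: CF_t = 3.900000, DF = 0.742254, PV = 2.894792
  t = 4.0000: CF_t = 3.900000, DF = 0.711312, PV = 2.774118
  t = 4.5000: CF_t = 3.900000, DF = 0.681660, PV = 2.658475
  t = 5.0000: CF_t = 103.900000, DF = 0.653244, PV = 67.872057
Price P = sum_t PV_t = 96.412870

Answer: Price = 96.4129


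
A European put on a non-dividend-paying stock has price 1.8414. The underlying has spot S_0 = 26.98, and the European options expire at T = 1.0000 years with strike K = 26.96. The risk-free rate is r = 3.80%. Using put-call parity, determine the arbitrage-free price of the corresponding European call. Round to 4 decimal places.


Answer: Call price = 2.8667

Derivation:
Put-call parity: C - P = S_0 * exp(-qT) - K * exp(-rT).
S_0 * exp(-qT) = 26.9800 * 1.00000000 = 26.98000000
K * exp(-rT) = 26.9600 * 0.96271294 = 25.95474089
C = P + S*exp(-qT) - K*exp(-rT)
C = 1.8414 + 26.98000000 - 25.95474089 = 2.8667


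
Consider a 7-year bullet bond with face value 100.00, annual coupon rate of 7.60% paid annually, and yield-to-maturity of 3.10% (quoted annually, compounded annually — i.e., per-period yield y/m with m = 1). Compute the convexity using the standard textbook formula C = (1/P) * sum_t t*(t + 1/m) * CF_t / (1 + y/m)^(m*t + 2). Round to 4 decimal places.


Coupon per period c = face * coupon_rate / m = 7.600000
Periods per year m = 1; per-period yield y/m = 0.031000
Number of cashflows N = 7
Cashflows (t years, CF_t, discount factor 1/(1+y/m)^(m*t), PV):
  t = 1.0000: CF_t = 7.600000, DF = 0.969932, PV = 7.371484
  t = 2.0000: CF_t = 7.600000, DF = 0.940768, PV = 7.149839
  t = 3.0000: CF_t = 7.600000, DF = 0.912481, PV = 6.934858
  t = 4.0000: CF_t = 7.600000, DF = 0.885045, PV = 6.726342
  t = 5.0000: CF_t = 7.600000, DF = 0.858434, PV = 6.524095
  t = 6.0000: CF_t = 7.600000, DF = 0.832622, PV = 6.327929
  t = 7.0000: CF_t = 107.600000, DF = 0.807587, PV = 86.896366
Price P = sum_t PV_t = 127.930913
Convexity numerator sum_t t*(t + 1/m) * CF_t / (1+y/m)^(m*t + 2):
  t = 1.0000: term = 13.869717
  t = 2.0000: term = 40.358051
  t = 3.0000: term = 78.289138
  t = 4.0000: term = 126.558581
  t = 5.0000: term = 184.129846
  t = 6.0000: term = 250.030829
  t = 7.0000: term = 4577.963342
Convexity = (1/P) * sum = 5271.199504 / 127.930913 = 41.203485

Answer: Convexity = 41.2035


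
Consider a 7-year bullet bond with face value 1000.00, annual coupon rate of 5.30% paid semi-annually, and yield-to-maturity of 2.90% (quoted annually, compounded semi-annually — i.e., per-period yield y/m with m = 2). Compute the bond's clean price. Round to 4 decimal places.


Answer: Price = 1151.0602

Derivation:
Coupon per period c = face * coupon_rate / m = 26.500000
Periods per year m = 2; per-period yield y/m = 0.014500
Number of cashflows N = 14
Cashflows (t years, CF_t, discount factor 1/(1+y/m)^(m*t), PV):
  t = 0.5000: CF_t = 26.500000, DF = 0.985707, PV = 26.121242
  t = 1.0000: CF_t = 26.500000, DF = 0.971619, PV = 25.747897
  t = 1.5000: CF_t = 26.500000, DF = 0.957732, PV = 25.379889
  t = 2.0000: CF_t = 26.500000, DF = 0.944043, PV = 25.017141
  t = 2.5000: CF_t = 26.500000, DF = 0.930550, PV = 24.659577
  t = 3.0000: CF_t = 26.500000, DF = 0.917250, PV = 24.307123
  t = 3.5000: CF_t = 26.500000, DF = 0.904140, PV = 23.959708
  t = 4.0000: CF_t = 26.500000, DF = 0.891217, PV = 23.617257
  t = 4.5000: CF_t = 26.500000, DF = 0.878479, PV = 23.279702
  t = 5.0000: CF_t = 26.500000, DF = 0.865923, PV = 22.946971
  t = 5.5000: CF_t = 26.500000, DF = 0.853547, PV = 22.618995
  t = 6.0000: CF_t = 26.500000, DF = 0.841347, PV = 22.295707
  t = 6.5000: CF_t = 26.500000, DF = 0.829322, PV = 21.977040
  t = 7.0000: CF_t = 1026.500000, DF = 0.817469, PV = 839.131906
Price P = sum_t PV_t = 1151.060156


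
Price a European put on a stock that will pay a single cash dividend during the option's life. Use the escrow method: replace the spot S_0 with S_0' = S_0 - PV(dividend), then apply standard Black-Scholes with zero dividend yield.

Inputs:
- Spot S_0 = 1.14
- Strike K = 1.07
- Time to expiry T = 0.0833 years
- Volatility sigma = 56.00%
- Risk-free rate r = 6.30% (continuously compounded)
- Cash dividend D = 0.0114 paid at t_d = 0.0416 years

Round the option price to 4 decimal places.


Answer: Price = 0.0431

Derivation:
PV(D) = D * exp(-r * t_d) = 0.0114 * 0.99738263 = 0.01137016
S_0' = S_0 - PV(D) = 1.1400 - 0.01137016 = 1.12862984
d1 = (ln(S_0'/K) + (r + sigma^2/2)*T) / (sigma*sqrt(T)) = 0.44333938
d2 = d1 - sigma*sqrt(T) = 0.28171364
exp(-rT) = 0.99476585
N(-d1) = 0.32876014; N(-d2) = 0.38908155
P = K * exp(-rT) * N(-d2) - S_0' * N(-d1) = 1.0700 * 0.99476585 * 0.38908155 - 1.12862984 * 0.32876014 = 0.0431


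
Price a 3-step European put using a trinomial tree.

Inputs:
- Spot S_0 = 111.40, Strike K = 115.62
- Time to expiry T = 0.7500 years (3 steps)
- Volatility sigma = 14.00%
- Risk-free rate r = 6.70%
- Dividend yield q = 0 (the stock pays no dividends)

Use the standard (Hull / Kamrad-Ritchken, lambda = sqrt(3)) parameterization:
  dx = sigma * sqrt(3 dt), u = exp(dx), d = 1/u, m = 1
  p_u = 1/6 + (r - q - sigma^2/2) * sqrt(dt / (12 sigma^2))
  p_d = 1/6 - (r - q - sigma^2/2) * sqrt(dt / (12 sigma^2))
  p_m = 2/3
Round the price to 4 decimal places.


dt = T/N = 0.250000; dx = sigma*sqrt(3*dt) = 0.121244
u = exp(dx) = 1.128900; d = 1/u = 0.885818
p_u = 0.225639, p_m = 0.666667, p_d = 0.107694
Discount per step: exp(-r*dt) = 0.983390
Stock lattice S(k, j) with j the centered position index:
  k=0: S(0,+0) = 111.4000
  k=1: S(1,-1) = 98.6801; S(1,+0) = 111.4000; S(1,+1) = 125.7594
  k=2: S(2,-2) = 87.4127; S(2,-1) = 98.6801; S(2,+0) = 111.4000; S(2,+1) = 125.7594; S(2,+2) = 141.9698
  k=3: S(3,-3) = 77.4317; S(3,-2) = 87.4127; S(3,-1) = 98.6801; S(3,+0) = 111.4000; S(3,+1) = 125.7594; S(3,+2) = 141.9698; S(3,+3) = 160.2697
Terminal payoffs V(N, j) = max(K - S_T, 0):
  V(3,-3) = 38.188269; V(3,-2) = 28.207332; V(3,-1) = 16.939854; V(3,+0) = 4.220000; V(3,+1) = 0.000000; V(3,+2) = 0.000000; V(3,+3) = 0.000000
Backward induction: V(k, j) = exp(-r*dt) * [p_u * V(k+1, j+1) + p_m * V(k+1, j) + p_d * V(k+1, j-1)]
  V(2,-2) = exp(-r*dt) * [p_u*16.939854 + p_m*28.207332 + p_d*38.188269] = 26.295681
  V(2,-1) = exp(-r*dt) * [p_u*4.220000 + p_m*16.939854 + p_d*28.207332] = 15.029344
  V(2,+0) = exp(-r*dt) * [p_u*0.000000 + p_m*4.220000 + p_d*16.939854] = 4.560628
  V(2,+1) = exp(-r*dt) * [p_u*0.000000 + p_m*0.000000 + p_d*4.220000] = 0.446922
  V(2,+2) = exp(-r*dt) * [p_u*0.000000 + p_m*0.000000 + p_d*0.000000] = 0.000000
  V(1,-1) = exp(-r*dt) * [p_u*4.560628 + p_m*15.029344 + p_d*26.295681] = 13.649954
  V(1,+0) = exp(-r*dt) * [p_u*0.446922 + p_m*4.560628 + p_d*15.029344] = 4.680775
  V(1,+1) = exp(-r*dt) * [p_u*0.000000 + p_m*0.446922 + p_d*4.560628] = 0.775995
  V(0,+0) = exp(-r*dt) * [p_u*0.775995 + p_m*4.680775 + p_d*13.649954] = 4.686476

Answer: Price = V(0,0) = 4.6865


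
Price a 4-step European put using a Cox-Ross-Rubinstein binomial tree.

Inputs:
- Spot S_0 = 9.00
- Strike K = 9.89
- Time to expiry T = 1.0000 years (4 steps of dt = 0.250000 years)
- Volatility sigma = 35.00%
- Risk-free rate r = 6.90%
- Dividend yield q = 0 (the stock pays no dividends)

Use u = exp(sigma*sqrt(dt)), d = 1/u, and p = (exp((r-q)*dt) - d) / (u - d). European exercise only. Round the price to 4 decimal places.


Answer: Price = V(0,0) = 1.4217

Derivation:
dt = T/N = 0.250000
u = exp(sigma*sqrt(dt)) = 1.191246; d = 1/u = 0.839457
p = (exp((r-q)*dt) - d) / (u - d) = 0.505822
Discount per step: exp(-r*dt) = 0.982898
Stock lattice S(k, i) with i counting down-moves:
  k=0: S(0,0) = 9.0000
  k=1: S(1,0) = 10.7212; S(1,1) = 7.5551
  k=2: S(2,0) = 12.7716; S(2,1) = 9.0000; S(2,2) = 6.3422
  k=3: S(3,0) = 15.2141; S(3,1) = 10.7212; S(3,2) = 7.5551; S(3,3) = 5.3240
  k=4: S(4,0) = 18.1238; S(4,1) = 12.7716; S(4,2) = 9.0000; S(4,3) = 6.3422; S(4,4) = 4.4693
Terminal payoffs V(N, i) = max(K - S_T, 0):
  V(4,0) = 0.000000; V(4,1) = 0.000000; V(4,2) = 0.890000; V(4,3) = 3.547807; V(4,4) = 5.420732
Backward induction: V(k, i) = exp(-r*dt) * [p * V(k+1, i) + (1-p) * V(k+1, i+1)].
  V(3,0) = exp(-r*dt) * [p*0.000000 + (1-p)*0.000000] = 0.000000
  V(3,1) = exp(-r*dt) * [p*0.000000 + (1-p)*0.890000] = 0.432297
  V(3,2) = exp(-r*dt) * [p*0.890000 + (1-p)*3.547807] = 2.165747
  V(3,3) = exp(-r*dt) * [p*3.547807 + (1-p)*5.420732] = 4.396862
  V(2,0) = exp(-r*dt) * [p*0.000000 + (1-p)*0.432297] = 0.209978
  V(2,1) = exp(-r*dt) * [p*0.432297 + (1-p)*2.165747] = 1.266887
  V(2,2) = exp(-r*dt) * [p*2.165747 + (1-p)*4.396862] = 3.212421
  V(1,0) = exp(-r*dt) * [p*0.209978 + (1-p)*1.266887] = 0.719756
  V(1,1) = exp(-r*dt) * [p*1.266887 + (1-p)*3.212421] = 2.190219
  V(0,0) = exp(-r*dt) * [p*0.719756 + (1-p)*2.190219] = 1.421690


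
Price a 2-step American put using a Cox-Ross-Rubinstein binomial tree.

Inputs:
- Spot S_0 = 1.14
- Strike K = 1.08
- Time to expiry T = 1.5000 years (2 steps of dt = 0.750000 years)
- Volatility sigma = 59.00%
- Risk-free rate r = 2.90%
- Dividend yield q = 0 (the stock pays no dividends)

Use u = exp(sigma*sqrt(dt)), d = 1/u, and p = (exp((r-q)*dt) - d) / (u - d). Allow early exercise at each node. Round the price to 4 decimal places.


dt = T/N = 0.750000
u = exp(sigma*sqrt(dt)) = 1.666882; d = 1/u = 0.599922
p = (exp((r-q)*dt) - d) / (u - d) = 0.395578
Discount per step: exp(-r*dt) = 0.978485
Stock lattice S(k, i) with i counting down-moves:
  k=0: S(0,0) = 1.1400
  k=1: S(1,0) = 1.9002; S(1,1) = 0.6839
  k=2: S(2,0) = 3.1675; S(2,1) = 1.1400; S(2,2) = 0.4103
Terminal payoffs V(N, i) = max(K - S_T, 0):
  V(2,0) = 0.000000; V(2,1) = 0.000000; V(2,2) = 0.669706
Backward induction: V(k, i) = exp(-r*dt) * [p * V(k+1, i) + (1-p) * V(k+1, i+1)]; then take max(V_cont, immediate exercise) for American.
  V(1,0) = exp(-r*dt) * [p*0.000000 + (1-p)*0.000000] = 0.000000; exercise = 0.000000; V(1,0) = max -> 0.000000
  V(1,1) = exp(-r*dt) * [p*0.000000 + (1-p)*0.669706] = 0.396076; exercise = 0.396088; V(1,1) = max -> 0.396088
  V(0,0) = exp(-r*dt) * [p*0.000000 + (1-p)*0.396088] = 0.234254; exercise = 0.000000; V(0,0) = max -> 0.234254

Answer: Price = V(0,0) = 0.2343


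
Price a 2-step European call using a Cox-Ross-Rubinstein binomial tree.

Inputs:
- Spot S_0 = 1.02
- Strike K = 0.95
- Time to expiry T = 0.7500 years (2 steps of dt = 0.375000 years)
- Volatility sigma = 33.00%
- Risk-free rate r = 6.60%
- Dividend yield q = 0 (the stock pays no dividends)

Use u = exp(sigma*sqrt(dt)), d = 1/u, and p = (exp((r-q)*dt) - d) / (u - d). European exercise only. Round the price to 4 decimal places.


Answer: Price = V(0,0) = 0.1771

Derivation:
dt = T/N = 0.375000
u = exp(sigma*sqrt(dt)) = 1.223949; d = 1/u = 0.817027
p = (exp((r-q)*dt) - d) / (u - d) = 0.511232
Discount per step: exp(-r*dt) = 0.975554
Stock lattice S(k, i) with i counting down-moves:
  k=0: S(0,0) = 1.0200
  k=1: S(1,0) = 1.2484; S(1,1) = 0.8334
  k=2: S(2,0) = 1.5280; S(2,1) = 1.0200; S(2,2) = 0.6809
Terminal payoffs V(N, i) = max(S_T - K, 0):
  V(2,0) = 0.578013; V(2,1) = 0.070000; V(2,2) = 0.000000
Backward induction: V(k, i) = exp(-r*dt) * [p * V(k+1, i) + (1-p) * V(k+1, i+1)].
  V(1,0) = exp(-r*dt) * [p*0.578013 + (1-p)*0.070000] = 0.321652
  V(1,1) = exp(-r*dt) * [p*0.070000 + (1-p)*0.000000] = 0.034911
  V(0,0) = exp(-r*dt) * [p*0.321652 + (1-p)*0.034911] = 0.177065


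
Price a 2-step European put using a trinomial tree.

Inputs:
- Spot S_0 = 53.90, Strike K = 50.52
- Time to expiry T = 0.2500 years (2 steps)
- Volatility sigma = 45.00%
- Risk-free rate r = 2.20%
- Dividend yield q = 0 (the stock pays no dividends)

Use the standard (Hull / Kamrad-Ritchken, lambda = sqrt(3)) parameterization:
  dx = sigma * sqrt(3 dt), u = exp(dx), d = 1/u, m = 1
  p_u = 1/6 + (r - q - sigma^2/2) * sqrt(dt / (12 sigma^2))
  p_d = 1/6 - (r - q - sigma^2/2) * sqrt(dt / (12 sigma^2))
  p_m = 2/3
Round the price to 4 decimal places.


Answer: Price = V(0,0) = 3.0107

Derivation:
dt = T/N = 0.125000; dx = sigma*sqrt(3*dt) = 0.275568
u = exp(dx) = 1.317278; d = 1/u = 0.759141
p_u = 0.148692, p_m = 0.666667, p_d = 0.184641
Discount per step: exp(-r*dt) = 0.997254
Stock lattice S(k, j) with j the centered position index:
  k=0: S(0,+0) = 53.9000
  k=1: S(1,-1) = 40.9177; S(1,+0) = 53.9000; S(1,+1) = 71.0013
  k=2: S(2,-2) = 31.0623; S(2,-1) = 40.9177; S(2,+0) = 53.9000; S(2,+1) = 71.0013; S(2,+2) = 93.5285
Terminal payoffs V(N, j) = max(K - S_T, 0):
  V(2,-2) = 19.457687; V(2,-1) = 9.602294; V(2,+0) = 0.000000; V(2,+1) = 0.000000; V(2,+2) = 0.000000
Backward induction: V(k, j) = exp(-r*dt) * [p_u * V(k+1, j+1) + p_m * V(k+1, j) + p_d * V(k+1, j-1)]
  V(1,-1) = exp(-r*dt) * [p_u*0.000000 + p_m*9.602294 + p_d*19.457687] = 9.966768
  V(1,+0) = exp(-r*dt) * [p_u*0.000000 + p_m*0.000000 + p_d*9.602294] = 1.768108
  V(1,+1) = exp(-r*dt) * [p_u*0.000000 + p_m*0.000000 + p_d*0.000000] = 0.000000
  V(0,+0) = exp(-r*dt) * [p_u*0.000000 + p_m*1.768108 + p_d*9.966768] = 3.010721


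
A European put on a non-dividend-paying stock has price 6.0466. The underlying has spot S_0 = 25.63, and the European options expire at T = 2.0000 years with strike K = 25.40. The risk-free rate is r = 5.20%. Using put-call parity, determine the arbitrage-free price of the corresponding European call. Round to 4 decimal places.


Answer: Call price = 8.7855

Derivation:
Put-call parity: C - P = S_0 * exp(-qT) - K * exp(-rT).
S_0 * exp(-qT) = 25.6300 * 1.00000000 = 25.63000000
K * exp(-rT) = 25.4000 * 0.90122530 = 22.89112255
C = P + S*exp(-qT) - K*exp(-rT)
C = 6.0466 + 25.63000000 - 22.89112255 = 8.7855


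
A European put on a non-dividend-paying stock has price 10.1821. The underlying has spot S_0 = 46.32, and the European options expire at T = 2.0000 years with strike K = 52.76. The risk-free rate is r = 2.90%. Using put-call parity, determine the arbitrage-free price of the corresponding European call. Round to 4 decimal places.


Answer: Call price = 6.7151

Derivation:
Put-call parity: C - P = S_0 * exp(-qT) - K * exp(-rT).
S_0 * exp(-qT) = 46.3200 * 1.00000000 = 46.32000000
K * exp(-rT) = 52.7600 * 0.94364995 = 49.78697123
C = P + S*exp(-qT) - K*exp(-rT)
C = 10.1821 + 46.32000000 - 49.78697123 = 6.7151


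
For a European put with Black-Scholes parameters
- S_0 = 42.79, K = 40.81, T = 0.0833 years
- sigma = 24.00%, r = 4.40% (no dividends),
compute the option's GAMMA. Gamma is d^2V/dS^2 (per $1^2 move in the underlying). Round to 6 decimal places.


d1 = 0.7715162322; d2 = 0.7022480577
phi(d1) = 0.2962483425; exp(-qT) = 1.0000000000; exp(-rT) = 0.9963415086
Gamma = exp(-qT) * phi(d1) / (S * sigma * sqrt(T)) = 1.0000000000 * 0.2962483425 / (42.7900 * 0.2400 * 0.2886173938) = 0.099949

Answer: Gamma = 0.099949


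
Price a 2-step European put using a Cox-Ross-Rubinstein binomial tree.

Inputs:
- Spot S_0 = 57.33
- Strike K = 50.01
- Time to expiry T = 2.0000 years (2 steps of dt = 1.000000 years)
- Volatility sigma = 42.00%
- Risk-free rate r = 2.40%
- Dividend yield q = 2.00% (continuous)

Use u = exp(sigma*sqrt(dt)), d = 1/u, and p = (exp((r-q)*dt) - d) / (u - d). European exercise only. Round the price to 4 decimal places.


Answer: Price = V(0,0) = 8.6342

Derivation:
dt = T/N = 1.000000
u = exp(sigma*sqrt(dt)) = 1.521962; d = 1/u = 0.657047
p = (exp((r-q)*dt) - d) / (u - d) = 0.401151
Discount per step: exp(-r*dt) = 0.976286
Stock lattice S(k, i) with i counting down-moves:
  k=0: S(0,0) = 57.3300
  k=1: S(1,0) = 87.2541; S(1,1) = 37.6685
  k=2: S(2,0) = 132.7973; S(2,1) = 57.3300; S(2,2) = 24.7500
Terminal payoffs V(N, i) = max(K - S_T, 0):
  V(2,0) = 0.000000; V(2,1) = 0.000000; V(2,2) = 25.260036
Backward induction: V(k, i) = exp(-r*dt) * [p * V(k+1, i) + (1-p) * V(k+1, i+1)].
  V(1,0) = exp(-r*dt) * [p*0.000000 + (1-p)*0.000000] = 0.000000
  V(1,1) = exp(-r*dt) * [p*0.000000 + (1-p)*25.260036] = 14.768229
  V(0,0) = exp(-r*dt) * [p*0.000000 + (1-p)*14.768229] = 8.634215


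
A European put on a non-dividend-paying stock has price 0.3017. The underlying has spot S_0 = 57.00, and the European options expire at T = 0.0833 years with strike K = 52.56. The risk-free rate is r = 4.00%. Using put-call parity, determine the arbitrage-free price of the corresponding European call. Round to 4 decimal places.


Put-call parity: C - P = S_0 * exp(-qT) - K * exp(-rT).
S_0 * exp(-qT) = 57.0000 * 1.00000000 = 57.00000000
K * exp(-rT) = 52.5600 * 0.99667354 = 52.38516152
C = P + S*exp(-qT) - K*exp(-rT)
C = 0.3017 + 57.00000000 - 52.38516152 = 4.9165

Answer: Call price = 4.9165


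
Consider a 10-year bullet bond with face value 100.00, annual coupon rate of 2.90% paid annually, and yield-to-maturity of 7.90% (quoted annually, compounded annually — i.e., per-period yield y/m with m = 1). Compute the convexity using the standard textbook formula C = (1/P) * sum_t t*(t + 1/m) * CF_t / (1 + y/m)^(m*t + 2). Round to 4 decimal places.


Answer: Convexity = 75.9179

Derivation:
Coupon per period c = face * coupon_rate / m = 2.900000
Periods per year m = 1; per-period yield y/m = 0.079000
Number of cashflows N = 10
Cashflows (t years, CF_t, discount factor 1/(1+y/m)^(m*t), PV):
  t = 1.0000: CF_t = 2.900000, DF = 0.926784, PV = 2.687674
  t = 2.0000: CF_t = 2.900000, DF = 0.858929, PV = 2.490893
  t = 3.0000: CF_t = 2.900000, DF = 0.796041, PV = 2.308520
  t = 4.0000: CF_t = 2.900000, DF = 0.737758, PV = 2.139500
  t = 5.0000: CF_t = 2.900000, DF = 0.683743, PV = 1.982854
  t = 6.0000: CF_t = 2.900000, DF = 0.633682, PV = 1.837678
  t = 7.0000: CF_t = 2.900000, DF = 0.587286, PV = 1.703130
  t = 8.0000: CF_t = 2.900000, DF = 0.544288, PV = 1.578434
  t = 9.0000: CF_t = 2.900000, DF = 0.504437, PV = 1.462868
  t = 10.0000: CF_t = 102.900000, DF = 0.467504, PV = 48.106186
Price P = sum_t PV_t = 66.297737
Convexity numerator sum_t t*(t + 1/m) * CF_t / (1+y/m)^(m*t + 2):
  t = 1.0000: term = 4.617040
  t = 2.0000: term = 12.836998
  t = 3.0000: term = 23.794250
  t = 4.0000: term = 36.753553
  t = 5.0000: term = 51.093910
  t = 6.0000: term = 66.294230
  t = 7.0000: term = 81.920581
  t = 8.0000: term = 97.614885
  t = 9.0000: term = 113.084899
  t = 10.0000: term = 4545.176198
Convexity = (1/P) * sum = 5033.186544 / 66.297737 = 75.917924


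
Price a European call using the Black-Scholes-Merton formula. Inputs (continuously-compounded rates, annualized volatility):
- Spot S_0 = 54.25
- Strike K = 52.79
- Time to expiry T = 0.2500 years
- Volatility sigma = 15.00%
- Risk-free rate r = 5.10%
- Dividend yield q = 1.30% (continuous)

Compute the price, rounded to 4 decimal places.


d1 = (ln(S/K) + (r - q + 0.5*sigma^2) * T) / (sigma * sqrt(T)) = 0.52791618
d2 = d1 - sigma * sqrt(T) = 0.45291618
exp(-rT) = 0.98733094; exp(-qT) = 0.99675528
C = S_0 * exp(-qT) * N(d1) - K * exp(-rT) * N(d2)
N(d1) = 0.70122124; N(d2) = 0.67469545
C = 54.2500 * 0.99675528 * 0.70122124 - 52.7900 * 0.98733094 * 0.67469545 = 2.7519

Answer: Price = 2.7519


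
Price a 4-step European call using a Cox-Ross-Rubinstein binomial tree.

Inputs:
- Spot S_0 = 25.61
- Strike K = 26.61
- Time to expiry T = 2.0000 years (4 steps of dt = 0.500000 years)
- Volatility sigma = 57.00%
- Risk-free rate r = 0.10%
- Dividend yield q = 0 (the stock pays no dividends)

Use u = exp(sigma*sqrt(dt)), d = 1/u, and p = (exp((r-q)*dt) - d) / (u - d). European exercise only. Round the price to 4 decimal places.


Answer: Price = V(0,0) = 7.3757

Derivation:
dt = T/N = 0.500000
u = exp(sigma*sqrt(dt)) = 1.496383; d = 1/u = 0.668278
p = (exp((r-q)*dt) - d) / (u - d) = 0.401183
Discount per step: exp(-r*dt) = 0.999500
Stock lattice S(k, i) with i counting down-moves:
  k=0: S(0,0) = 25.6100
  k=1: S(1,0) = 38.3224; S(1,1) = 17.1146
  k=2: S(2,0) = 57.3449; S(2,1) = 25.6100; S(2,2) = 11.4373
  k=3: S(3,0) = 85.8100; S(3,1) = 38.3224; S(3,2) = 17.1146; S(3,3) = 7.6433
  k=4: S(4,0) = 128.4046; S(4,1) = 57.3449; S(4,2) = 25.6100; S(4,3) = 11.4373; S(4,4) = 5.1079
Terminal payoffs V(N, i) = max(S_T - K, 0):
  V(4,0) = 101.794619; V(4,1) = 30.734941; V(4,2) = 0.000000; V(4,3) = 0.000000; V(4,4) = 0.000000
Backward induction: V(k, i) = exp(-r*dt) * [p * V(k+1, i) + (1-p) * V(k+1, i+1)].
  V(3,0) = exp(-r*dt) * [p*101.794619 + (1-p)*30.734941] = 59.213297
  V(3,1) = exp(-r*dt) * [p*30.734941 + (1-p)*0.000000] = 12.324188
  V(3,2) = exp(-r*dt) * [p*0.000000 + (1-p)*0.000000] = 0.000000
  V(3,3) = exp(-r*dt) * [p*0.000000 + (1-p)*0.000000] = 0.000000
  V(2,0) = exp(-r*dt) * [p*59.213297 + (1-p)*12.324188] = 31.119761
  V(2,1) = exp(-r*dt) * [p*12.324188 + (1-p)*0.000000] = 4.941789
  V(2,2) = exp(-r*dt) * [p*0.000000 + (1-p)*0.000000] = 0.000000
  V(1,0) = exp(-r*dt) * [p*31.119761 + (1-p)*4.941789] = 15.436239
  V(1,1) = exp(-r*dt) * [p*4.941789 + (1-p)*0.000000] = 1.981573
  V(0,0) = exp(-r*dt) * [p*15.436239 + (1-p)*1.981573] = 7.375674


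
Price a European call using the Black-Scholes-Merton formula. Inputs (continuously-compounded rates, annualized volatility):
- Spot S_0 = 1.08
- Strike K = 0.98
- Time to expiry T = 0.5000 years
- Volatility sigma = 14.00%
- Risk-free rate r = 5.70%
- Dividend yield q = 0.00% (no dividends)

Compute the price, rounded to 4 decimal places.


d1 = (ln(S/K) + (r - q + 0.5*sigma^2) * T) / (sigma * sqrt(T)) = 1.31889303
d2 = d1 - sigma * sqrt(T) = 1.21989808
exp(-rT) = 0.97190229; exp(-qT) = 1.00000000
C = S_0 * exp(-qT) * N(d1) - K * exp(-rT) * N(d2)
N(d1) = 0.90639756; N(d2) = 0.88874824
C = 1.0800 * 1.00000000 * 0.90639756 - 0.9800 * 0.97190229 * 0.88874824 = 0.1324

Answer: Price = 0.1324


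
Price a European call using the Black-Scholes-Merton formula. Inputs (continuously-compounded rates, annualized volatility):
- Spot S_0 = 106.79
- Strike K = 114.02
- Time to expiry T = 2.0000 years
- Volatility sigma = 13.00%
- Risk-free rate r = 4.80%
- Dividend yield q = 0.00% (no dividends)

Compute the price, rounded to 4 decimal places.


d1 = (ln(S/K) + (r - q + 0.5*sigma^2) * T) / (sigma * sqrt(T)) = 0.25776989
d2 = d1 - sigma * sqrt(T) = 0.07392213
exp(-rT) = 0.90846402; exp(-qT) = 1.00000000
C = S_0 * exp(-qT) * N(d1) - K * exp(-rT) * N(d2)
N(d1) = 0.60170775; N(d2) = 0.52946383
C = 106.7900 * 1.00000000 * 0.60170775 - 114.0200 * 0.90846402 * 0.52946383 = 9.4129

Answer: Price = 9.4129


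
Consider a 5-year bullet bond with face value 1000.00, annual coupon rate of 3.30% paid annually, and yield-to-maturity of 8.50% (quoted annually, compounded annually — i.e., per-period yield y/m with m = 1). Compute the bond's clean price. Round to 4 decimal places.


Answer: Price = 795.0866

Derivation:
Coupon per period c = face * coupon_rate / m = 33.000000
Periods per year m = 1; per-period yield y/m = 0.085000
Number of cashflows N = 5
Cashflows (t years, CF_t, discount factor 1/(1+y/m)^(m*t), PV):
  t = 1.0000: CF_t = 33.000000, DF = 0.921659, PV = 30.414747
  t = 2.0000: CF_t = 33.000000, DF = 0.849455, PV = 28.032024
  t = 3.0000: CF_t = 33.000000, DF = 0.782908, PV = 25.835967
  t = 4.0000: CF_t = 33.000000, DF = 0.721574, PV = 23.811951
  t = 5.0000: CF_t = 1033.000000, DF = 0.665045, PV = 686.991922
Price P = sum_t PV_t = 795.086612


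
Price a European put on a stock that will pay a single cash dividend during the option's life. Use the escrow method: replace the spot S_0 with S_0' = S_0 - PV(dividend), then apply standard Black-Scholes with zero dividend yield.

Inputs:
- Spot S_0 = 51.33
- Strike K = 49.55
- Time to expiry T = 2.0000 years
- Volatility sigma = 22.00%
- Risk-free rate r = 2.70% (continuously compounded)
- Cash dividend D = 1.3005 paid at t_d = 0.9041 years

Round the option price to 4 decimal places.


PV(D) = D * exp(-r * t_d) = 1.3005 * 0.97588483 = 1.26913822
S_0' = S_0 - PV(D) = 51.3300 - 1.26913822 = 50.06086178
d1 = (ln(S_0'/K) + (r + sigma^2/2)*T) / (sigma*sqrt(T)) = 0.36209408
d2 = d1 - sigma*sqrt(T) = 0.05096710
exp(-rT) = 0.94743211
N(-d1) = 0.35864086; N(-d2) = 0.47967587
P = K * exp(-rT) * N(-d2) - S_0' * N(-d1) = 49.5500 * 0.94743211 * 0.47967587 - 50.06086178 * 0.35864086 = 4.5646

Answer: Price = 4.5646


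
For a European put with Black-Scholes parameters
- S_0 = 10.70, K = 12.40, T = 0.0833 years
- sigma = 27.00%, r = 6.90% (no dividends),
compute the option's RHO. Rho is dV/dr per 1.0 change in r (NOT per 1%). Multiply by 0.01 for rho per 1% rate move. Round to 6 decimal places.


d1 = -1.7794767735; d2 = -1.8574034698
phi(d1) = 0.0819040100; exp(-qT) = 1.0000000000; exp(-rT) = 0.9942687864
N(-d2) = 0.9683731134
Rho = -K*T*exp(-rT)*N(-d2) = -12.4000 * 0.0833 * 0.9942687864 * 0.9683731134 = -0.994519

Answer: Rho = -0.994519


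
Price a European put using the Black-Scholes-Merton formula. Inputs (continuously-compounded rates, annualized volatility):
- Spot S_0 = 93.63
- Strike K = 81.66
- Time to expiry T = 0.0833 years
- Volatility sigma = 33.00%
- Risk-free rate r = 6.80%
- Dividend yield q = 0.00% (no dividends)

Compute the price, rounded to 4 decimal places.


d1 = (ln(S/K) + (r - q + 0.5*sigma^2) * T) / (sigma * sqrt(T)) = 1.54326829
d2 = d1 - sigma * sqrt(T) = 1.44802455
exp(-rT) = 0.99435161; exp(-qT) = 1.00000000
P = K * exp(-rT) * N(-d2) - S_0 * exp(-qT) * N(-d1)
N(-d1) = 0.06138285; N(-d2) = 0.07380509
P = 81.6600 * 0.99435161 * 0.07380509 - 93.6300 * 1.00000000 * 0.06138285 = 0.2456

Answer: Price = 0.2456


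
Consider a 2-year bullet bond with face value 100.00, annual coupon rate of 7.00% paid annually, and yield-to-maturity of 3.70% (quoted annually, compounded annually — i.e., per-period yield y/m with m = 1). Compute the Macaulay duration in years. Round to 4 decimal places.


Answer: Macaulay duration = 1.9365 years

Derivation:
Coupon per period c = face * coupon_rate / m = 7.000000
Periods per year m = 1; per-period yield y/m = 0.037000
Number of cashflows N = 2
Cashflows (t years, CF_t, discount factor 1/(1+y/m)^(m*t), PV):
  t = 1.0000: CF_t = 7.000000, DF = 0.964320, PV = 6.750241
  t = 2.0000: CF_t = 107.000000, DF = 0.929913, PV = 99.500730
Price P = sum_t PV_t = 106.250971
Macaulay numerator sum_t t * PV_t:
  t * PV_t at t = 1.0000: 6.750241
  t * PV_t at t = 2.0000: 199.001459
Macaulay duration D = (sum_t t * PV_t) / P = 205.751700 / 106.250971 = 1.936469


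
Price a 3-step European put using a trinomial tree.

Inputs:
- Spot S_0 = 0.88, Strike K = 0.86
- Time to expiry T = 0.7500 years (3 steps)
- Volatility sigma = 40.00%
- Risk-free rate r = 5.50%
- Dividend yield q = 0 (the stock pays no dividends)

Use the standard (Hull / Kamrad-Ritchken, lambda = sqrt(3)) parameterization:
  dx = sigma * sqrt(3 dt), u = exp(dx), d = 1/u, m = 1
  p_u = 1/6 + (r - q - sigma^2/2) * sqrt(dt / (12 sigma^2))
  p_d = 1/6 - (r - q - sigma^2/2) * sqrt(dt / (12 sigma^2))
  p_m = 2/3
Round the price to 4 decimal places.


dt = T/N = 0.250000; dx = sigma*sqrt(3*dt) = 0.346410
u = exp(dx) = 1.413982; d = 1/u = 0.707222
p_u = 0.157646, p_m = 0.666667, p_d = 0.175688
Discount per step: exp(-r*dt) = 0.986344
Stock lattice S(k, j) with j the centered position index:
  k=0: S(0,+0) = 0.8800
  k=1: S(1,-1) = 0.6224; S(1,+0) = 0.8800; S(1,+1) = 1.2443
  k=2: S(2,-2) = 0.4401; S(2,-1) = 0.6224; S(2,+0) = 0.8800; S(2,+1) = 1.2443; S(2,+2) = 1.7594
  k=3: S(3,-3) = 0.3113; S(3,-2) = 0.4401; S(3,-1) = 0.6224; S(3,+0) = 0.8800; S(3,+1) = 1.2443; S(3,+2) = 1.7594; S(3,+3) = 2.4878
Terminal payoffs V(N, j) = max(K - S_T, 0):
  V(3,-3) = 0.548720; V(3,-2) = 0.419856; V(3,-1) = 0.237644; V(3,+0) = 0.000000; V(3,+1) = 0.000000; V(3,+2) = 0.000000; V(3,+3) = 0.000000
Backward induction: V(k, j) = exp(-r*dt) * [p_u * V(k+1, j+1) + p_m * V(k+1, j) + p_d * V(k+1, j-1)]
  V(2,-2) = exp(-r*dt) * [p_u*0.237644 + p_m*0.419856 + p_d*0.548720] = 0.408121
  V(2,-1) = exp(-r*dt) * [p_u*0.000000 + p_m*0.237644 + p_d*0.419856] = 0.229022
  V(2,+0) = exp(-r*dt) * [p_u*0.000000 + p_m*0.000000 + p_d*0.237644] = 0.041181
  V(2,+1) = exp(-r*dt) * [p_u*0.000000 + p_m*0.000000 + p_d*0.000000] = 0.000000
  V(2,+2) = exp(-r*dt) * [p_u*0.000000 + p_m*0.000000 + p_d*0.000000] = 0.000000
  V(1,-1) = exp(-r*dt) * [p_u*0.041181 + p_m*0.229022 + p_d*0.408121] = 0.227723
  V(1,+0) = exp(-r*dt) * [p_u*0.000000 + p_m*0.041181 + p_d*0.229022] = 0.066766
  V(1,+1) = exp(-r*dt) * [p_u*0.000000 + p_m*0.000000 + p_d*0.041181] = 0.007136
  V(0,+0) = exp(-r*dt) * [p_u*0.007136 + p_m*0.066766 + p_d*0.227723] = 0.084474

Answer: Price = V(0,0) = 0.0845
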